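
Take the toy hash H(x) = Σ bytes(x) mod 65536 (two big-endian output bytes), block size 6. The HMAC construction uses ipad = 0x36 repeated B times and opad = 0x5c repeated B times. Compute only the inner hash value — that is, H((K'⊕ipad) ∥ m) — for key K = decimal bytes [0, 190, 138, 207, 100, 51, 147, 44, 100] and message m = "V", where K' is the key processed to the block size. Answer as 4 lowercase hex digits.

Key decimal bytes [0, 190, 138, 207, 100, 51, 147, 44, 100] = 00 be 8a cf 64 33 93 2c 64 is 9 bytes > B = 6, so hash it first: H(key) = 03 d1, then zero-pad to 6 bytes: K' = 03 d1 00 00 00 00.
K' ⊕ ipad = 35 e7 36 36 36 36.
Inner input = 35 e7 36 36 36 36 ∥ 56.
Inner hash: sum = 53+231+54+54+54+54+86 = 586 → 02 4a.

024a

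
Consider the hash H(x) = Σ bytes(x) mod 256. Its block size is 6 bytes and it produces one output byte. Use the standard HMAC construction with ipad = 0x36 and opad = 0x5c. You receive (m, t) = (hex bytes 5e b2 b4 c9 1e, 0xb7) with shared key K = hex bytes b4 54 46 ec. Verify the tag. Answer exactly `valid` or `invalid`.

valid

Key hex bytes b4 54 46 ec is 4 bytes ≤ B = 6; zero-pad to 6 bytes: K' = b4 54 46 ec 00 00.
K' ⊕ ipad = 82 62 70 da 36 36; K' ⊕ opad = e8 08 1a b0 5c 5c.
Inner hash: sum = 130+98+112+218+54+54+94+178+180+201+30 = 1349; mod 256 = 69 → 45.
Outer hash (recomputed tag): sum = 232+8+26+176+92+92+69 = 695; mod 256 = 183 → b7.
Recomputed tag = b7; claimed = b7 → match.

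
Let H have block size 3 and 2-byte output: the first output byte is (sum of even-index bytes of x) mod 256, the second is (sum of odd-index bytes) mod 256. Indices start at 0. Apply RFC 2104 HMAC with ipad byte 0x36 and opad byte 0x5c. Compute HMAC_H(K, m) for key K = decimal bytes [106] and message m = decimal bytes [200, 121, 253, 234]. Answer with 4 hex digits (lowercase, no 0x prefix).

8d51

Key decimal bytes [106] = 6a is 1 byte ≤ B = 3; zero-pad to 3 bytes: K' = 6a 00 00.
K' ⊕ ipad = 5c 36 36.  K' ⊕ opad = 36 5c 5c.
Inner input = (K'⊕ipad) ∥ m = 5c 36 36 ∥ c8 79 fd ea.
Inner hash: even-index sum = 501 mod 256 = 245; odd-index sum = 507 mod 256 = 251 → f5 fb.
Outer input = (K'⊕opad) ∥ inner = 36 5c 5c ∥ f5 fb.
Outer hash (tag): even-index sum = 397 mod 256 = 141; odd-index sum = 337 mod 256 = 81 → 8d 51.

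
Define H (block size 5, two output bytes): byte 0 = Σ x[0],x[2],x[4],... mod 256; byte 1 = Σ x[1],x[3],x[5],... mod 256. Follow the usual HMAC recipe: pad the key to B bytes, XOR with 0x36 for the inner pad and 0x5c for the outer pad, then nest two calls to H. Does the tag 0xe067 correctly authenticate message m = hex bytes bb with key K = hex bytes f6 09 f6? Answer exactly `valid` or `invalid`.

Key hex bytes f6 09 f6 is 3 bytes ≤ B = 5; zero-pad to 5 bytes: K' = f6 09 f6 00 00.
K' ⊕ ipad = c0 3f c0 36 36; K' ⊕ opad = aa 55 aa 5c 5c.
Inner hash: even-index sum = 438 mod 256 = 182; odd-index sum = 304 mod 256 = 48 → b6 30.
Outer hash (recomputed tag): even-index sum = 480 mod 256 = 224; odd-index sum = 359 mod 256 = 103 → e0 67.
Recomputed tag = e067; claimed = e067 → match.

valid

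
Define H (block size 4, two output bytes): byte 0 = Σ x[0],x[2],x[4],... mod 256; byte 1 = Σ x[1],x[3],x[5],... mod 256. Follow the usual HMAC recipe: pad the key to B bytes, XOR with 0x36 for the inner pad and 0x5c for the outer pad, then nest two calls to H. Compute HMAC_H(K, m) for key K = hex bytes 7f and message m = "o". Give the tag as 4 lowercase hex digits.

6d24

Key hex bytes 7f is 1 byte ≤ B = 4; zero-pad to 4 bytes: K' = 7f 00 00 00.
K' ⊕ ipad = 49 36 36 36.  K' ⊕ opad = 23 5c 5c 5c.
Inner input = (K'⊕ipad) ∥ m = 49 36 36 36 ∥ 6f.
Inner hash: even-index sum = 238 mod 256 = 238; odd-index sum = 108 mod 256 = 108 → ee 6c.
Outer input = (K'⊕opad) ∥ inner = 23 5c 5c 5c ∥ ee 6c.
Outer hash (tag): even-index sum = 365 mod 256 = 109; odd-index sum = 292 mod 256 = 36 → 6d 24.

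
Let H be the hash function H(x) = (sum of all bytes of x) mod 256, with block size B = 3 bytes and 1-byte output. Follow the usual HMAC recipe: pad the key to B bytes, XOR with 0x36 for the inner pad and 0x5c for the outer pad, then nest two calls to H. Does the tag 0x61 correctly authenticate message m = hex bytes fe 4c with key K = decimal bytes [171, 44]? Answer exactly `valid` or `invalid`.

invalid

Key decimal bytes [171, 44] = ab 2c is 2 bytes ≤ B = 3; zero-pad to 3 bytes: K' = ab 2c 00.
K' ⊕ ipad = 9d 1a 36; K' ⊕ opad = f7 70 5c.
Inner hash: sum = 157+26+54+254+76 = 567; mod 256 = 55 → 37.
Outer hash (recomputed tag): sum = 247+112+92+55 = 506; mod 256 = 250 → fa.
Recomputed tag = fa; claimed = 61 → mismatch.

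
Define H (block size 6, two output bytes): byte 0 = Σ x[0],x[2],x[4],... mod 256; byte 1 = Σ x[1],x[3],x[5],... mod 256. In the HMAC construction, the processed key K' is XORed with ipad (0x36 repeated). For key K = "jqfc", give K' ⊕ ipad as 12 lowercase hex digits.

Key "jqfc" = 6a 71 66 63 is 4 bytes ≤ B = 6; zero-pad to 6 bytes: K' = 6a 71 66 63 00 00.
XOR each byte with 0x36: 6a⊕36=5c, 71⊕36=47, 66⊕36=50, 63⊕36=55, 00⊕36=36, 00⊕36=36.

5c4750553636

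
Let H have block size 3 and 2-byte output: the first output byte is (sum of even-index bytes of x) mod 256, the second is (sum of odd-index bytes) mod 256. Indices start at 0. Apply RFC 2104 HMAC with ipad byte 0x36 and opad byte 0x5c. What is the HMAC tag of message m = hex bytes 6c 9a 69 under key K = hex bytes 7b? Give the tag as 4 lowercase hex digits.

Key hex bytes 7b is 1 byte ≤ B = 3; zero-pad to 3 bytes: K' = 7b 00 00.
K' ⊕ ipad = 4d 36 36.  K' ⊕ opad = 27 5c 5c.
Inner input = (K'⊕ipad) ∥ m = 4d 36 36 ∥ 6c 9a 69.
Inner hash: even-index sum = 285 mod 256 = 29; odd-index sum = 267 mod 256 = 11 → 1d 0b.
Outer input = (K'⊕opad) ∥ inner = 27 5c 5c ∥ 1d 0b.
Outer hash (tag): even-index sum = 142 mod 256 = 142; odd-index sum = 121 mod 256 = 121 → 8e 79.

8e79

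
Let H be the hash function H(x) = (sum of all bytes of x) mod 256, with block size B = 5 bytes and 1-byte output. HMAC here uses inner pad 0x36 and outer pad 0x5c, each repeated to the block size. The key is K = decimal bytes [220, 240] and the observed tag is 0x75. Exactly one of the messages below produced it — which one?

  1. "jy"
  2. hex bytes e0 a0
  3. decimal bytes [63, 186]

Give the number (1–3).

Key decimal bytes [220, 240] = dc f0 is 2 bytes ≤ B = 5; zero-pad to 5 bytes: K' = dc f0 00 00 00.
K' ⊕ ipad = ea c6 36 36 36; K' ⊕ opad = 80 ac 5c 5c 5c.
m1: inner = H(ea c6 36 36 36 6a 79) = 35; tag = H(80 ac 5c 5c 5c 35) = 75 ← matches
m2: inner = H(ea c6 36 36 36 e0 a0) = d2; tag = H(80 ac 5c 5c 5c d2) = 12
m3: inner = H(ea c6 36 36 36 3f ba) = 4b; tag = H(80 ac 5c 5c 5c 4b) = 8b

1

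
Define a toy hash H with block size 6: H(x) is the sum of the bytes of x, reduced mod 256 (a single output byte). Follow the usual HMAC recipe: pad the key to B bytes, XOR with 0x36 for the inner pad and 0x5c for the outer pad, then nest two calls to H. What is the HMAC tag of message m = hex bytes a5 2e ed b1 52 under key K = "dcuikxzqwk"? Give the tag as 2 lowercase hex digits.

09

Key "dcuikxzqwk" = 64 63 75 69 6b 78 7a 71 77 6b is 10 bytes > B = 6, so hash it first: H(key) = 55, then zero-pad to 6 bytes: K' = 55 00 00 00 00 00.
K' ⊕ ipad = 63 36 36 36 36 36.  K' ⊕ opad = 09 5c 5c 5c 5c 5c.
Inner input = (K'⊕ipad) ∥ m = 63 36 36 36 36 36 ∥ a5 2e ed b1 52.
Inner hash: sum = 99+54+54+54+54+54+165+46+237+177+82 = 1076; mod 256 = 52 → 34.
Outer input = (K'⊕opad) ∥ inner = 09 5c 5c 5c 5c 5c ∥ 34.
Outer hash (tag): sum = 9+92+92+92+92+92+52 = 521; mod 256 = 9 → 09.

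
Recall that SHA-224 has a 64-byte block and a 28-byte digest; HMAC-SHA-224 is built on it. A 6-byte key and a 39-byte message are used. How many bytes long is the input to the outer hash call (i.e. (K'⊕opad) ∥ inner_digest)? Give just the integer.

92

Key is 6 ≤ 64 bytes, zero-padded: |K'| = 64.
Outer input = (K'⊕opad) ∥ H(inner) → 64 + 28 = 92 bytes.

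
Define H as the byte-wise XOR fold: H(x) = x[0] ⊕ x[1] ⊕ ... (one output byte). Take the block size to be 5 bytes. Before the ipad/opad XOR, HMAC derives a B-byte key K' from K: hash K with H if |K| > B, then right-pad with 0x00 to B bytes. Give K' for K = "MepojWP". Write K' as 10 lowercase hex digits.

5a00000000

|K| = 7 > B = 5, so first hash the key.
H(K): XOR 4d⊕65⊕70⊕6f⊕6a⊕57⊕50 = 5a.
Zero-pad H(K) = 5a to 5 bytes: K' = 5a 00 00 00 00.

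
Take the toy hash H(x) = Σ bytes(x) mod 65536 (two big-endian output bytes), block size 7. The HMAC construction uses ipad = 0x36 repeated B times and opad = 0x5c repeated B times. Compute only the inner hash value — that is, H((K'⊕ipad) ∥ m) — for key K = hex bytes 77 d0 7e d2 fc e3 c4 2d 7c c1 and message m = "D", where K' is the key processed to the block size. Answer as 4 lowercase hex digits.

Key hex bytes 77 d0 7e d2 fc e3 c4 2d 7c c1 is 10 bytes > B = 7, so hash it first: H(key) = 06 a4, then zero-pad to 7 bytes: K' = 06 a4 00 00 00 00 00.
K' ⊕ ipad = 30 92 36 36 36 36 36.
Inner input = 30 92 36 36 36 36 36 ∥ 44.
Inner hash: sum = 48+146+54+54+54+54+54+68 = 532 → 02 14.

0214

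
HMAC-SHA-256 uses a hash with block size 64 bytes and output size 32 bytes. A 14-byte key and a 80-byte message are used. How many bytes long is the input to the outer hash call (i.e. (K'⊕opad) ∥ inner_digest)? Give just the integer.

Key is 14 ≤ 64 bytes, zero-padded: |K'| = 64.
Outer input = (K'⊕opad) ∥ H(inner) → 64 + 32 = 96 bytes.

96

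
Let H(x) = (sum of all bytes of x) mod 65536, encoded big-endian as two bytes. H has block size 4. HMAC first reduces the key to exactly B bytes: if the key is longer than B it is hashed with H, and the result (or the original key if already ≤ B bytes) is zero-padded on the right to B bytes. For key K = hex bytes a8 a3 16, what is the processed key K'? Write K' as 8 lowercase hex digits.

a8a31600

Key hex bytes a8 a3 16 is 3 bytes ≤ B = 4; zero-pad to 4 bytes: K' = a8 a3 16 00.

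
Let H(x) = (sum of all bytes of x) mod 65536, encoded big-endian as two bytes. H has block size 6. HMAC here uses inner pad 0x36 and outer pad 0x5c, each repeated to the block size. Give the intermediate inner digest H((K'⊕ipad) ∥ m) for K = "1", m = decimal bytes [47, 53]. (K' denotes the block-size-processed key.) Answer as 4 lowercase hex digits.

0179

Key "1" = 31 is 1 byte ≤ B = 6; zero-pad to 6 bytes: K' = 31 00 00 00 00 00.
K' ⊕ ipad = 07 36 36 36 36 36.
Inner input = 07 36 36 36 36 36 ∥ 2f 35.
Inner hash: sum = 7+54+54+54+54+54+47+53 = 377 → 01 79.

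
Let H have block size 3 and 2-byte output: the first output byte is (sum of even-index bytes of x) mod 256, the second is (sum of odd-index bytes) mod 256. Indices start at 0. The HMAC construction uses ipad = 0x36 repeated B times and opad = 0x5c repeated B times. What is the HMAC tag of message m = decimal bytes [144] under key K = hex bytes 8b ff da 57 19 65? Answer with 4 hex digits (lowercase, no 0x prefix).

9b65

Key hex bytes 8b ff da 57 19 65 is 6 bytes > B = 3, so hash it first: H(key) = 7e bb, then zero-pad to 3 bytes: K' = 7e bb 00.
K' ⊕ ipad = 48 8d 36.  K' ⊕ opad = 22 e7 5c.
Inner input = (K'⊕ipad) ∥ m = 48 8d 36 ∥ 90.
Inner hash: even-index sum = 126 mod 256 = 126; odd-index sum = 285 mod 256 = 29 → 7e 1d.
Outer input = (K'⊕opad) ∥ inner = 22 e7 5c ∥ 7e 1d.
Outer hash (tag): even-index sum = 155 mod 256 = 155; odd-index sum = 357 mod 256 = 101 → 9b 65.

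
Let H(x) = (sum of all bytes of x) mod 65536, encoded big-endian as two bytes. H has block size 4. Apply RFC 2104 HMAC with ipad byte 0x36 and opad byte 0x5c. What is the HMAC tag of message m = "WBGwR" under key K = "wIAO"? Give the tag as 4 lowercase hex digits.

00cc

Key "wIAO" = 77 49 41 4f is exactly B = 4 bytes: K' = 77 49 41 4f.
K' ⊕ ipad = 41 7f 77 79.  K' ⊕ opad = 2b 15 1d 13.
Inner input = (K'⊕ipad) ∥ m = 41 7f 77 79 ∥ 57 42 47 77 52.
Inner hash: sum = 65+127+119+121+87+66+71+119+82 = 857 → 03 59.
Outer input = (K'⊕opad) ∥ inner = 2b 15 1d 13 ∥ 03 59.
Outer hash (tag): sum = 43+21+29+19+3+89 = 204 → 00 cc.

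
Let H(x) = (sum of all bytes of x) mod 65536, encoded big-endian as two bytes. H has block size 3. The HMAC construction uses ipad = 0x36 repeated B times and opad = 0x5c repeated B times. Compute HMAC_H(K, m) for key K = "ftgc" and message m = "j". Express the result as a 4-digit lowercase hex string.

021b

Key "ftgc" = 66 74 67 63 is 4 bytes > B = 3, so hash it first: H(key) = 01 a4, then zero-pad to 3 bytes: K' = 01 a4 00.
K' ⊕ ipad = 37 92 36.  K' ⊕ opad = 5d f8 5c.
Inner input = (K'⊕ipad) ∥ m = 37 92 36 ∥ 6a.
Inner hash: sum = 55+146+54+106 = 361 → 01 69.
Outer input = (K'⊕opad) ∥ inner = 5d f8 5c ∥ 01 69.
Outer hash (tag): sum = 93+248+92+1+105 = 539 → 02 1b.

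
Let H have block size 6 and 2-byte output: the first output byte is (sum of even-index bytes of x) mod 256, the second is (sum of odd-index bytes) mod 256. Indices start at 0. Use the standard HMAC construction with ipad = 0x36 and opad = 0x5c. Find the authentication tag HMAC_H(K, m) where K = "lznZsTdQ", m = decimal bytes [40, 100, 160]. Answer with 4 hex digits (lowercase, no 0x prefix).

Key "lznZsTdQ" = 6c 7a 6e 5a 73 54 64 51 is 8 bytes > B = 6, so hash it first: H(key) = b1 79, then zero-pad to 6 bytes: K' = b1 79 00 00 00 00.
K' ⊕ ipad = 87 4f 36 36 36 36.  K' ⊕ opad = ed 25 5c 5c 5c 5c.
Inner input = (K'⊕ipad) ∥ m = 87 4f 36 36 36 36 ∥ 28 64 a0.
Inner hash: even-index sum = 443 mod 256 = 187; odd-index sum = 287 mod 256 = 31 → bb 1f.
Outer input = (K'⊕opad) ∥ inner = ed 25 5c 5c 5c 5c ∥ bb 1f.
Outer hash (tag): even-index sum = 608 mod 256 = 96; odd-index sum = 252 mod 256 = 252 → 60 fc.

60fc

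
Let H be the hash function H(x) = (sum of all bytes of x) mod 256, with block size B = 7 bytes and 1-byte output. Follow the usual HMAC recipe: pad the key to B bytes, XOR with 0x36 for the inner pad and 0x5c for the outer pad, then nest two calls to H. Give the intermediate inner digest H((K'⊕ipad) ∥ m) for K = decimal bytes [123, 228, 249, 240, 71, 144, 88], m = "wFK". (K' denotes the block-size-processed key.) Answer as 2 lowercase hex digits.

41

Key decimal bytes [123, 228, 249, 240, 71, 144, 88] = 7b e4 f9 f0 47 90 58 is exactly B = 7 bytes: K' = 7b e4 f9 f0 47 90 58.
K' ⊕ ipad = 4d d2 cf c6 71 a6 6e.
Inner input = 4d d2 cf c6 71 a6 6e ∥ 77 46 4b.
Inner hash: sum = 77+210+207+198+113+166+110+119+70+75 = 1345; mod 256 = 65 → 41.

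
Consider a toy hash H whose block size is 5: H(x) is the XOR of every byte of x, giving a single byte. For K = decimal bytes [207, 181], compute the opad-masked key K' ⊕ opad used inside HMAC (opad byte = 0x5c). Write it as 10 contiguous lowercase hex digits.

Key decimal bytes [207, 181] = cf b5 is 2 bytes ≤ B = 5; zero-pad to 5 bytes: K' = cf b5 00 00 00.
XOR each byte with 0x5c: cf⊕5c=93, b5⊕5c=e9, 00⊕5c=5c, 00⊕5c=5c, 00⊕5c=5c.

93e95c5c5c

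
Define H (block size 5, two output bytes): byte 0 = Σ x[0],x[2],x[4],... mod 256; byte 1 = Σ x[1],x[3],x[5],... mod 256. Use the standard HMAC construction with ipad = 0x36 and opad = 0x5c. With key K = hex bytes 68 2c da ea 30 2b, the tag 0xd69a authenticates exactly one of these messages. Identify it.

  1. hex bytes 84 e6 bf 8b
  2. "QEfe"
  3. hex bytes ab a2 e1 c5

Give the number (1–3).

1

Key hex bytes 68 2c da ea 30 2b is 6 bytes > B = 5, so hash it first: H(key) = 72 41, then zero-pad to 5 bytes: K' = 72 41 00 00 00.
K' ⊕ ipad = 44 77 36 36 36; K' ⊕ opad = 2e 1d 5c 5c 5c.
m1: inner = H(44 77 36 36 36 84 e6 bf 8b) = 21 f0; tag = H(2e 1d 5c 5c 5c 21 f0) = d69a ← matches
m2: inner = H(44 77 36 36 36 51 45 66 65) = 5a 64; tag = H(2e 1d 5c 5c 5c 5a 64) = 4ad3
m3: inner = H(44 77 36 36 36 ab a2 e1 c5) = 17 39; tag = H(2e 1d 5c 5c 5c 17 39) = 1f90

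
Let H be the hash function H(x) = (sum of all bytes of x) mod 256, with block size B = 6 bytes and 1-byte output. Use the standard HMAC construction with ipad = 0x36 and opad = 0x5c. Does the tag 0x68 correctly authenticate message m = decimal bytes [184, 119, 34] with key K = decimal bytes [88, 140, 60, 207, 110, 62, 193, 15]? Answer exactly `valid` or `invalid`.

invalid

Key decimal bytes [88, 140, 60, 207, 110, 62, 193, 15] = 58 8c 3c cf 6e 3e c1 0f is 8 bytes > B = 6, so hash it first: H(key) = 6b, then zero-pad to 6 bytes: K' = 6b 00 00 00 00 00.
K' ⊕ ipad = 5d 36 36 36 36 36; K' ⊕ opad = 37 5c 5c 5c 5c 5c.
Inner hash: sum = 93+54+54+54+54+54+184+119+34 = 700; mod 256 = 188 → bc.
Outer hash (recomputed tag): sum = 55+92+92+92+92+92+188 = 703; mod 256 = 191 → bf.
Recomputed tag = bf; claimed = 68 → mismatch.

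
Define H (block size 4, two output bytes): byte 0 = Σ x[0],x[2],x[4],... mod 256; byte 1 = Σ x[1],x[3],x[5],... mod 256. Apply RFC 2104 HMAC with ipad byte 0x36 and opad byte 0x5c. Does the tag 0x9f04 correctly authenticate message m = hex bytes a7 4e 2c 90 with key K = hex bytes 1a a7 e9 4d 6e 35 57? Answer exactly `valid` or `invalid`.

Key hex bytes 1a a7 e9 4d 6e 35 57 is 7 bytes > B = 4, so hash it first: H(key) = c8 29, then zero-pad to 4 bytes: K' = c8 29 00 00.
K' ⊕ ipad = fe 1f 36 36; K' ⊕ opad = 94 75 5c 5c.
Inner hash: even-index sum = 519 mod 256 = 7; odd-index sum = 307 mod 256 = 51 → 07 33.
Outer hash (recomputed tag): even-index sum = 247 mod 256 = 247; odd-index sum = 260 mod 256 = 4 → f7 04.
Recomputed tag = f704; claimed = 9f04 → mismatch.

invalid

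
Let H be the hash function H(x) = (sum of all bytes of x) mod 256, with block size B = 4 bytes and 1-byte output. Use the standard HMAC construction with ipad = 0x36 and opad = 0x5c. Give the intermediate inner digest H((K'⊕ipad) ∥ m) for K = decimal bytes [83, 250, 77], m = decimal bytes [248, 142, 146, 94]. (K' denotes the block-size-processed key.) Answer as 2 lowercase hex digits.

58

Key decimal bytes [83, 250, 77] = 53 fa 4d is 3 bytes ≤ B = 4; zero-pad to 4 bytes: K' = 53 fa 4d 00.
K' ⊕ ipad = 65 cc 7b 36.
Inner input = 65 cc 7b 36 ∥ f8 8e 92 5e.
Inner hash: sum = 101+204+123+54+248+142+146+94 = 1112; mod 256 = 88 → 58.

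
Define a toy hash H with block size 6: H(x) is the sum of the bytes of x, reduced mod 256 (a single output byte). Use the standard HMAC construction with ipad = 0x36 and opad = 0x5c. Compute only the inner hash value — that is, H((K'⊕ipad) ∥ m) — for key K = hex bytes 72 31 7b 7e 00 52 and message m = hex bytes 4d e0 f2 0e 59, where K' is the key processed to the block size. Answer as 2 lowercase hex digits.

Key hex bytes 72 31 7b 7e 00 52 is exactly B = 6 bytes: K' = 72 31 7b 7e 00 52.
K' ⊕ ipad = 44 07 4d 48 36 64.
Inner input = 44 07 4d 48 36 64 ∥ 4d e0 f2 0e 59.
Inner hash: sum = 68+7+77+72+54+100+77+224+242+14+89 = 1024; mod 256 = 0 → 00.

00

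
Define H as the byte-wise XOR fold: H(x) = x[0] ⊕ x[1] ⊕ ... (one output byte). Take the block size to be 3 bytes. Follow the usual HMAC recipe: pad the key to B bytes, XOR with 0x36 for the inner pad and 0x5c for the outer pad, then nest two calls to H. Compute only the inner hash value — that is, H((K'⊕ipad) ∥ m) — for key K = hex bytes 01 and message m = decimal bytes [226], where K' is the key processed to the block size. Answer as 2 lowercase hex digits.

d5

Key hex bytes 01 is 1 byte ≤ B = 3; zero-pad to 3 bytes: K' = 01 00 00.
K' ⊕ ipad = 37 36 36.
Inner input = 37 36 36 ∥ e2.
Inner hash: XOR 37⊕36⊕36⊕e2 = d5.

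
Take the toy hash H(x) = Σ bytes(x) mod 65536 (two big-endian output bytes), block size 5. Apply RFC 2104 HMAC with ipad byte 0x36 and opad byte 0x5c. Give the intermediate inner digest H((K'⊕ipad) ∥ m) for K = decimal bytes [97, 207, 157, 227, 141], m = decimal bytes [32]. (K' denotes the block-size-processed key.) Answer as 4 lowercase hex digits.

Key decimal bytes [97, 207, 157, 227, 141] = 61 cf 9d e3 8d is exactly B = 5 bytes: K' = 61 cf 9d e3 8d.
K' ⊕ ipad = 57 f9 ab d5 bb.
Inner input = 57 f9 ab d5 bb ∥ 20.
Inner hash: sum = 87+249+171+213+187+32 = 939 → 03 ab.

03ab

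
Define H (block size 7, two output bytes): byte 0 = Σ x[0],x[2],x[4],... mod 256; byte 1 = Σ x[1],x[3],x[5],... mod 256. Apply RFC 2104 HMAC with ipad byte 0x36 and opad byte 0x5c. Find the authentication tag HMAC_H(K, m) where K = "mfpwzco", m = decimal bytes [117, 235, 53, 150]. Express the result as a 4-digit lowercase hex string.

Key "mfpwzco" = 6d 66 70 77 7a 63 6f is exactly B = 7 bytes: K' = 6d 66 70 77 7a 63 6f.
K' ⊕ ipad = 5b 50 46 41 4c 55 59.  K' ⊕ opad = 31 3a 2c 2b 26 3f 33.
Inner input = (K'⊕ipad) ∥ m = 5b 50 46 41 4c 55 59 ∥ 75 eb 35 96.
Inner hash: even-index sum = 711 mod 256 = 199; odd-index sum = 400 mod 256 = 144 → c7 90.
Outer input = (K'⊕opad) ∥ inner = 31 3a 2c 2b 26 3f 33 ∥ c7 90.
Outer hash (tag): even-index sum = 326 mod 256 = 70; odd-index sum = 363 mod 256 = 107 → 46 6b.

466b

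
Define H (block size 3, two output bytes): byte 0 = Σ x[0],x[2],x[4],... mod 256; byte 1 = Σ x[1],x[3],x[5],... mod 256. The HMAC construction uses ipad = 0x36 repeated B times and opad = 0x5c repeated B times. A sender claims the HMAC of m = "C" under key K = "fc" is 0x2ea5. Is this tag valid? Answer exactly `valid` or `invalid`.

Key "fc" = 66 63 is 2 bytes ≤ B = 3; zero-pad to 3 bytes: K' = 66 63 00.
K' ⊕ ipad = 50 55 36; K' ⊕ opad = 3a 3f 5c.
Inner hash: even-index sum = 134 mod 256 = 134; odd-index sum = 152 mod 256 = 152 → 86 98.
Outer hash (recomputed tag): even-index sum = 302 mod 256 = 46; odd-index sum = 197 mod 256 = 197 → 2e c5.
Recomputed tag = 2ec5; claimed = 2ea5 → mismatch.

invalid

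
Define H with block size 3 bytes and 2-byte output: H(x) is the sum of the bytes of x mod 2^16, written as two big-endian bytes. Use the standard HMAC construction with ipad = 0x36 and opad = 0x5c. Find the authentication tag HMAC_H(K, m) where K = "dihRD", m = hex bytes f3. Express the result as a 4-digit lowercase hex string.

Key "dihRD" = 64 69 68 52 44 is 5 bytes > B = 3, so hash it first: H(key) = 01 cb, then zero-pad to 3 bytes: K' = 01 cb 00.
K' ⊕ ipad = 37 fd 36.  K' ⊕ opad = 5d 97 5c.
Inner input = (K'⊕ipad) ∥ m = 37 fd 36 ∥ f3.
Inner hash: sum = 55+253+54+243 = 605 → 02 5d.
Outer input = (K'⊕opad) ∥ inner = 5d 97 5c ∥ 02 5d.
Outer hash (tag): sum = 93+151+92+2+93 = 431 → 01 af.

01af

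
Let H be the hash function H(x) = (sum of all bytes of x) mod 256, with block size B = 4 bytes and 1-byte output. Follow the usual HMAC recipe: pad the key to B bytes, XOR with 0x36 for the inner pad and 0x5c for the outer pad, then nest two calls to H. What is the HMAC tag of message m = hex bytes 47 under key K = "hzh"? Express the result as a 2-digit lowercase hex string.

6f

Key "hzh" = 68 7a 68 is 3 bytes ≤ B = 4; zero-pad to 4 bytes: K' = 68 7a 68 00.
K' ⊕ ipad = 5e 4c 5e 36.  K' ⊕ opad = 34 26 34 5c.
Inner input = (K'⊕ipad) ∥ m = 5e 4c 5e 36 ∥ 47.
Inner hash: sum = 94+76+94+54+71 = 389; mod 256 = 133 → 85.
Outer input = (K'⊕opad) ∥ inner = 34 26 34 5c ∥ 85.
Outer hash (tag): sum = 52+38+52+92+133 = 367; mod 256 = 111 → 6f.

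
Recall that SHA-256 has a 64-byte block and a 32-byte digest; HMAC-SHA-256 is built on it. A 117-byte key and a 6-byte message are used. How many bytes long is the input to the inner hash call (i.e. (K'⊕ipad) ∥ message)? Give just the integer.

70

Key is 117 > 64 bytes, so it is hashed to 32 bytes then zero-padded to 64: |K'| = 64.
Inner input = (K'⊕ipad) ∥ m → 64 + 6 = 70 bytes.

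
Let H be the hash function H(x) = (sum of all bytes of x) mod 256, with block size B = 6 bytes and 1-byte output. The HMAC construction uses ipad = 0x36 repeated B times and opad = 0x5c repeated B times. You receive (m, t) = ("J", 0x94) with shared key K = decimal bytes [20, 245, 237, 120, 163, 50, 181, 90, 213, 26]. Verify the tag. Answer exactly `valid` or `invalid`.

invalid

Key decimal bytes [20, 245, 237, 120, 163, 50, 181, 90, 213, 26] = 14 f5 ed 78 a3 32 b5 5a d5 1a is 10 bytes > B = 6, so hash it first: H(key) = 41, then zero-pad to 6 bytes: K' = 41 00 00 00 00 00.
K' ⊕ ipad = 77 36 36 36 36 36; K' ⊕ opad = 1d 5c 5c 5c 5c 5c.
Inner hash: sum = 119+54+54+54+54+54+74 = 463; mod 256 = 207 → cf.
Outer hash (recomputed tag): sum = 29+92+92+92+92+92+207 = 696; mod 256 = 184 → b8.
Recomputed tag = b8; claimed = 94 → mismatch.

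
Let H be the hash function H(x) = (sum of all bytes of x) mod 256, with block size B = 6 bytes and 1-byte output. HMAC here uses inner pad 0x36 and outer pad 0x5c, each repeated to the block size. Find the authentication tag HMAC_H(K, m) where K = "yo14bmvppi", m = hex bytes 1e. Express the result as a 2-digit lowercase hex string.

6c

Key "yo14bmvppi" = 79 6f 31 34 62 6d 76 70 70 69 is 10 bytes > B = 6, so hash it first: H(key) = db, then zero-pad to 6 bytes: K' = db 00 00 00 00 00.
K' ⊕ ipad = ed 36 36 36 36 36.  K' ⊕ opad = 87 5c 5c 5c 5c 5c.
Inner input = (K'⊕ipad) ∥ m = ed 36 36 36 36 36 ∥ 1e.
Inner hash: sum = 237+54+54+54+54+54+30 = 537; mod 256 = 25 → 19.
Outer input = (K'⊕opad) ∥ inner = 87 5c 5c 5c 5c 5c ∥ 19.
Outer hash (tag): sum = 135+92+92+92+92+92+25 = 620; mod 256 = 108 → 6c.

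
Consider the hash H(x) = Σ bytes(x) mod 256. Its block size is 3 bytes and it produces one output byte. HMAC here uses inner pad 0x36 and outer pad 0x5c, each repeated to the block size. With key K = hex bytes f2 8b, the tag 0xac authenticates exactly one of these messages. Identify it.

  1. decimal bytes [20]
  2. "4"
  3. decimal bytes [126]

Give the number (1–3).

Key hex bytes f2 8b is 2 bytes ≤ B = 3; zero-pad to 3 bytes: K' = f2 8b 00.
K' ⊕ ipad = c4 bd 36; K' ⊕ opad = ae d7 5c.
m1: inner = H(c4 bd 36 14) = cb; tag = H(ae d7 5c cb) = ac ← matches
m2: inner = H(c4 bd 36 34) = eb; tag = H(ae d7 5c eb) = cc
m3: inner = H(c4 bd 36 7e) = 35; tag = H(ae d7 5c 35) = 16

1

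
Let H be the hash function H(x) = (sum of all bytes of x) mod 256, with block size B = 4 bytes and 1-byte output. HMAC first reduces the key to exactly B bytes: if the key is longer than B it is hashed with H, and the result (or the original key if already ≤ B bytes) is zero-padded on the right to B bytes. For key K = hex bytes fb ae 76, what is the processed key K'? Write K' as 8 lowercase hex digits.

Key hex bytes fb ae 76 is 3 bytes ≤ B = 4; zero-pad to 4 bytes: K' = fb ae 76 00.

fbae7600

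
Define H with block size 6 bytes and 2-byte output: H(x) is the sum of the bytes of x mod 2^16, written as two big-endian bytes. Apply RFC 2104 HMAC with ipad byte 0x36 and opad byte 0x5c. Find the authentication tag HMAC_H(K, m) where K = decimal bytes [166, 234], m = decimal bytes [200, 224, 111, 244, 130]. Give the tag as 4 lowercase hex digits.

03f6

Key decimal bytes [166, 234] = a6 ea is 2 bytes ≤ B = 6; zero-pad to 6 bytes: K' = a6 ea 00 00 00 00.
K' ⊕ ipad = 90 dc 36 36 36 36.  K' ⊕ opad = fa b6 5c 5c 5c 5c.
Inner input = (K'⊕ipad) ∥ m = 90 dc 36 36 36 36 ∥ c8 e0 6f f4 82.
Inner hash: sum = 144+220+54+54+54+54+200+224+111+244+130 = 1489 → 05 d1.
Outer input = (K'⊕opad) ∥ inner = fa b6 5c 5c 5c 5c ∥ 05 d1.
Outer hash (tag): sum = 250+182+92+92+92+92+5+209 = 1014 → 03 f6.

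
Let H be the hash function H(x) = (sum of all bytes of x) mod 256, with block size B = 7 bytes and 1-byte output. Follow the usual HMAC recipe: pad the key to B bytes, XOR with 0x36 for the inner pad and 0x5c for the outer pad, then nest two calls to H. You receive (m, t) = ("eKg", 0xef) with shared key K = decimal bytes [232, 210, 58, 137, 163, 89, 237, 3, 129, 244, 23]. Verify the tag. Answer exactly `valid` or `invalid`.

valid

Key decimal bytes [232, 210, 58, 137, 163, 89, 237, 3, 129, 244, 23] = e8 d2 3a 89 a3 59 ed 03 81 f4 17 is 11 bytes > B = 7, so hash it first: H(key) = f5, then zero-pad to 7 bytes: K' = f5 00 00 00 00 00 00.
K' ⊕ ipad = c3 36 36 36 36 36 36; K' ⊕ opad = a9 5c 5c 5c 5c 5c 5c.
Inner hash: sum = 195+54+54+54+54+54+54+101+75+103 = 798; mod 256 = 30 → 1e.
Outer hash (recomputed tag): sum = 169+92+92+92+92+92+92+30 = 751; mod 256 = 239 → ef.
Recomputed tag = ef; claimed = ef → match.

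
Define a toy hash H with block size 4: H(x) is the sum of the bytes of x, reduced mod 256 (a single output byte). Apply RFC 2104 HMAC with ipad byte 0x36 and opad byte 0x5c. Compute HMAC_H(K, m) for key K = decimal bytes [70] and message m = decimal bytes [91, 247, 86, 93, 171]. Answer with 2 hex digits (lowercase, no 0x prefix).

Key decimal bytes [70] = 46 is 1 byte ≤ B = 4; zero-pad to 4 bytes: K' = 46 00 00 00.
K' ⊕ ipad = 70 36 36 36.  K' ⊕ opad = 1a 5c 5c 5c.
Inner input = (K'⊕ipad) ∥ m = 70 36 36 36 ∥ 5b f7 56 5d ab.
Inner hash: sum = 112+54+54+54+91+247+86+93+171 = 962; mod 256 = 194 → c2.
Outer input = (K'⊕opad) ∥ inner = 1a 5c 5c 5c ∥ c2.
Outer hash (tag): sum = 26+92+92+92+194 = 496; mod 256 = 240 → f0.

f0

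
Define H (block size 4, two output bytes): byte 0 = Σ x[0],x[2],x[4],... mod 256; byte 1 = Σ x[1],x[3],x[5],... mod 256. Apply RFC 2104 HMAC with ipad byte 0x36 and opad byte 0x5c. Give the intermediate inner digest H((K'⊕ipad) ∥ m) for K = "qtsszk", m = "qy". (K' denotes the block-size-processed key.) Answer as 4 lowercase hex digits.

0f13

Key "qtsszk" = 71 74 73 73 7a 6b is 6 bytes > B = 4, so hash it first: H(key) = 5e 52, then zero-pad to 4 bytes: K' = 5e 52 00 00.
K' ⊕ ipad = 68 64 36 36.
Inner input = 68 64 36 36 ∥ 71 79.
Inner hash: even-index sum = 271 mod 256 = 15; odd-index sum = 275 mod 256 = 19 → 0f 13.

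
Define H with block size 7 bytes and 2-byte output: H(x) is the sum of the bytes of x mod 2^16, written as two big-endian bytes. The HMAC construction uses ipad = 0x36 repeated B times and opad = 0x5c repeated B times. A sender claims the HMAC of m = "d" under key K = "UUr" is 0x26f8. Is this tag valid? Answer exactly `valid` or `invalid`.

Key "UUr" = 55 55 72 is 3 bytes ≤ B = 7; zero-pad to 7 bytes: K' = 55 55 72 00 00 00 00.
K' ⊕ ipad = 63 63 44 36 36 36 36; K' ⊕ opad = 09 09 2e 5c 5c 5c 5c.
Inner hash: sum = 99+99+68+54+54+54+54+100 = 582 → 02 46.
Outer hash (recomputed tag): sum = 9+9+46+92+92+92+92+2+70 = 504 → 01 f8.
Recomputed tag = 01f8; claimed = 26f8 → mismatch.

invalid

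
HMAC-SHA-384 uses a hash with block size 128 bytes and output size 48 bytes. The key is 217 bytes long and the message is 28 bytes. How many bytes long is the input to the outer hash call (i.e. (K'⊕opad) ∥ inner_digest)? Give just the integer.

Key is 217 > 128 bytes, so it is hashed to 48 bytes then zero-padded to 128: |K'| = 128.
Outer input = (K'⊕opad) ∥ H(inner) → 128 + 48 = 176 bytes.

176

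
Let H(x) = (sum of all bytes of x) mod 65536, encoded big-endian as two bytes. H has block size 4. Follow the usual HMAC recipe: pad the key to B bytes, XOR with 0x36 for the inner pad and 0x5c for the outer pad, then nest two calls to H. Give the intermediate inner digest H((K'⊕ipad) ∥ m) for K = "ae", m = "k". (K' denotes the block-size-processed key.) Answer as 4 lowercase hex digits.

0181

Key "ae" = 61 65 is 2 bytes ≤ B = 4; zero-pad to 4 bytes: K' = 61 65 00 00.
K' ⊕ ipad = 57 53 36 36.
Inner input = 57 53 36 36 ∥ 6b.
Inner hash: sum = 87+83+54+54+107 = 385 → 01 81.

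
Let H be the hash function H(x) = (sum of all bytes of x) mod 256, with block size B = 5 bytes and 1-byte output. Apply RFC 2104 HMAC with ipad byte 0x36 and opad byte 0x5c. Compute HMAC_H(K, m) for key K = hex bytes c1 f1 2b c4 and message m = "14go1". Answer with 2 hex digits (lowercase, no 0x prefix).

Key hex bytes c1 f1 2b c4 is 4 bytes ≤ B = 5; zero-pad to 5 bytes: K' = c1 f1 2b c4 00.
K' ⊕ ipad = f7 c7 1d f2 36.  K' ⊕ opad = 9d ad 77 98 5c.
Inner input = (K'⊕ipad) ∥ m = f7 c7 1d f2 36 ∥ 31 34 67 6f 31.
Inner hash: sum = 247+199+29+242+54+49+52+103+111+49 = 1135; mod 256 = 111 → 6f.
Outer input = (K'⊕opad) ∥ inner = 9d ad 77 98 5c ∥ 6f.
Outer hash (tag): sum = 157+173+119+152+92+111 = 804; mod 256 = 36 → 24.

24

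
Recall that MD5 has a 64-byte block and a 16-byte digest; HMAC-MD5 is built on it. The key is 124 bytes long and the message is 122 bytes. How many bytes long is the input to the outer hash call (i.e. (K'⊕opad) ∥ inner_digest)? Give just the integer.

Key is 124 > 64 bytes, so it is hashed to 16 bytes then zero-padded to 64: |K'| = 64.
Outer input = (K'⊕opad) ∥ H(inner) → 64 + 16 = 80 bytes.

80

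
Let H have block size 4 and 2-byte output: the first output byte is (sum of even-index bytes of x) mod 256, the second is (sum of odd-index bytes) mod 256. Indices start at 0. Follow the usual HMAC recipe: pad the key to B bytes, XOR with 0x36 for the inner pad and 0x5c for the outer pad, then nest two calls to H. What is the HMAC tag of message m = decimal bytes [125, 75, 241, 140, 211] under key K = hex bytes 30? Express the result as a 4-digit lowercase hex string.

Key hex bytes 30 is 1 byte ≤ B = 4; zero-pad to 4 bytes: K' = 30 00 00 00.
K' ⊕ ipad = 06 36 36 36.  K' ⊕ opad = 6c 5c 5c 5c.
Inner input = (K'⊕ipad) ∥ m = 06 36 36 36 ∥ 7d 4b f1 8c d3.
Inner hash: even-index sum = 637 mod 256 = 125; odd-index sum = 323 mod 256 = 67 → 7d 43.
Outer input = (K'⊕opad) ∥ inner = 6c 5c 5c 5c ∥ 7d 43.
Outer hash (tag): even-index sum = 325 mod 256 = 69; odd-index sum = 251 mod 256 = 251 → 45 fb.

45fb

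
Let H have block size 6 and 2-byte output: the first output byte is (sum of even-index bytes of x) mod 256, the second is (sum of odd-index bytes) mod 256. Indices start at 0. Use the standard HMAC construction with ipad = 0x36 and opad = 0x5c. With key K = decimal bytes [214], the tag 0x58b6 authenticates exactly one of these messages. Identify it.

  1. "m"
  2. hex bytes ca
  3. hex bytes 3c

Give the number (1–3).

Key decimal bytes [214] = d6 is 1 byte ≤ B = 6; zero-pad to 6 bytes: K' = d6 00 00 00 00 00.
K' ⊕ ipad = e0 36 36 36 36 36; K' ⊕ opad = 8a 5c 5c 5c 5c 5c.
m1: inner = H(e0 36 36 36 36 36 6d) = b9 a2; tag = H(8a 5c 5c 5c 5c 5c b9 a2) = fbb6
m2: inner = H(e0 36 36 36 36 36 ca) = 16 a2; tag = H(8a 5c 5c 5c 5c 5c 16 a2) = 58b6 ← matches
m3: inner = H(e0 36 36 36 36 36 3c) = 88 a2; tag = H(8a 5c 5c 5c 5c 5c 88 a2) = cab6

2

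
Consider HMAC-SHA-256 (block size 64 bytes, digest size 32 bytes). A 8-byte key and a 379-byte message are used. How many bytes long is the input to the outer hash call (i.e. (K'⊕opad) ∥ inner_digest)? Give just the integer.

96

Key is 8 ≤ 64 bytes, zero-padded: |K'| = 64.
Outer input = (K'⊕opad) ∥ H(inner) → 64 + 32 = 96 bytes.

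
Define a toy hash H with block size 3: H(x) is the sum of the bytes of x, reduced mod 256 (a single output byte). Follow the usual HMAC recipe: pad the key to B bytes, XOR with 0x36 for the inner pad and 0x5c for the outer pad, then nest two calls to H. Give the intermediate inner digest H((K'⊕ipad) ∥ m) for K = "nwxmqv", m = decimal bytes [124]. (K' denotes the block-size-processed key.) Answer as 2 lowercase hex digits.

Key "nwxmqv" = 6e 77 78 6d 71 76 is 6 bytes > B = 3, so hash it first: H(key) = b1, then zero-pad to 3 bytes: K' = b1 00 00.
K' ⊕ ipad = 87 36 36.
Inner input = 87 36 36 ∥ 7c.
Inner hash: sum = 135+54+54+124 = 367; mod 256 = 111 → 6f.

6f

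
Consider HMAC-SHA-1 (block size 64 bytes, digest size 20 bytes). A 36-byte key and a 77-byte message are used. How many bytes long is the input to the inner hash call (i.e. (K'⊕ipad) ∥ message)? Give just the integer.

Key is 36 ≤ 64 bytes, zero-padded: |K'| = 64.
Inner input = (K'⊕ipad) ∥ m → 64 + 77 = 141 bytes.

141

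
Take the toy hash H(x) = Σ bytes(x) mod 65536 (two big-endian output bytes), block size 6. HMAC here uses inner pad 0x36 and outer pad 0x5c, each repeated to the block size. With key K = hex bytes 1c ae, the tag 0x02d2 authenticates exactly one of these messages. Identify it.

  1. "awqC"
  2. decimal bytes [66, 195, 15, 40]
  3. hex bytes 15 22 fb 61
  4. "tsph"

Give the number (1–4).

Key hex bytes 1c ae is 2 bytes ≤ B = 6; zero-pad to 6 bytes: K' = 1c ae 00 00 00 00.
K' ⊕ ipad = 2a 98 36 36 36 36; K' ⊕ opad = 40 f2 5c 5c 5c 5c.
m1: inner = H(2a 98 36 36 36 36 61 77 71 43) = 03 26; tag = H(40 f2 5c 5c 5c 5c 03 26) = 02cb
m2: inner = H(2a 98 36 36 36 36 42 c3 0f 28) = 02 d6; tag = H(40 f2 5c 5c 5c 5c 02 d6) = 037a
m3: inner = H(2a 98 36 36 36 36 15 22 fb 61) = 03 2d; tag = H(40 f2 5c 5c 5c 5c 03 2d) = 02d2 ← matches
m4: inner = H(2a 98 36 36 36 36 74 73 70 68) = 03 59; tag = H(40 f2 5c 5c 5c 5c 03 59) = 02fe

3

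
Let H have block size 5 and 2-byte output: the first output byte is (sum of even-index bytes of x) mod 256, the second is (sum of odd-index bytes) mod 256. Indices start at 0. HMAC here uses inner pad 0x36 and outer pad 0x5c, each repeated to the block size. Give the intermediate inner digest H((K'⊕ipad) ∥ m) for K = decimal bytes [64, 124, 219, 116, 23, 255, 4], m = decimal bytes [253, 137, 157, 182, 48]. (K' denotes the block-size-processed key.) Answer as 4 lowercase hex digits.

abd9

Key decimal bytes [64, 124, 219, 116, 23, 255, 4] = 40 7c db 74 17 ff 04 is 7 bytes > B = 5, so hash it first: H(key) = 36 ef, then zero-pad to 5 bytes: K' = 36 ef 00 00 00.
K' ⊕ ipad = 00 d9 36 36 36.
Inner input = 00 d9 36 36 36 ∥ fd 89 9d b6 30.
Inner hash: even-index sum = 427 mod 256 = 171; odd-index sum = 729 mod 256 = 217 → ab d9.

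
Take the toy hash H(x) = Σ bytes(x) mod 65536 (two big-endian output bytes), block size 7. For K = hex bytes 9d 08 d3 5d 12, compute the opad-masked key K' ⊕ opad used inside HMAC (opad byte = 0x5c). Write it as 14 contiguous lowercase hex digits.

c1548f014e5c5c

Key hex bytes 9d 08 d3 5d 12 is 5 bytes ≤ B = 7; zero-pad to 7 bytes: K' = 9d 08 d3 5d 12 00 00.
XOR each byte with 0x5c: 9d⊕5c=c1, 08⊕5c=54, d3⊕5c=8f, 5d⊕5c=01, 12⊕5c=4e, 00⊕5c=5c, 00⊕5c=5c.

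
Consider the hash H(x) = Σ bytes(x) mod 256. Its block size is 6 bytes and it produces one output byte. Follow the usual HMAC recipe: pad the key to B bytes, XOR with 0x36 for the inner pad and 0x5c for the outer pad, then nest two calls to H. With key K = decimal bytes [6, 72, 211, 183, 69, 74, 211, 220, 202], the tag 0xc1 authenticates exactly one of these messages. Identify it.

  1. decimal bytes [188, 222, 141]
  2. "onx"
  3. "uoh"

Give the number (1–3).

Key decimal bytes [6, 72, 211, 183, 69, 74, 211, 220, 202] = 06 48 d3 b7 45 4a d3 dc ca is 9 bytes > B = 6, so hash it first: H(key) = e0, then zero-pad to 6 bytes: K' = e0 00 00 00 00 00.
K' ⊕ ipad = d6 36 36 36 36 36; K' ⊕ opad = bc 5c 5c 5c 5c 5c.
m1: inner = H(d6 36 36 36 36 36 bc de 8d) = 0b; tag = H(bc 5c 5c 5c 5c 5c 0b) = 93
m2: inner = H(d6 36 36 36 36 36 6f 6e 78) = 39; tag = H(bc 5c 5c 5c 5c 5c 39) = c1 ← matches
m3: inner = H(d6 36 36 36 36 36 75 6f 68) = 30; tag = H(bc 5c 5c 5c 5c 5c 30) = b8

2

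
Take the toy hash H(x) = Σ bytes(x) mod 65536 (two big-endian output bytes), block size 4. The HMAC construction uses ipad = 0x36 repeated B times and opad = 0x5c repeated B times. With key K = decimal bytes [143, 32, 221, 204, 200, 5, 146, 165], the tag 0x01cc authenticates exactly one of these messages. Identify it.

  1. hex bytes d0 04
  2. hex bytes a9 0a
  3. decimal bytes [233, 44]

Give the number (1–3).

2

Key decimal bytes [143, 32, 221, 204, 200, 5, 146, 165] = 8f 20 dd cc c8 05 92 a5 is 8 bytes > B = 4, so hash it first: H(key) = 04 5c, then zero-pad to 4 bytes: K' = 04 5c 00 00.
K' ⊕ ipad = 32 6a 36 36; K' ⊕ opad = 58 00 5c 5c.
m1: inner = H(32 6a 36 36 d0 04) = 01 dc; tag = H(58 00 5c 5c 01 dc) = 01ed
m2: inner = H(32 6a 36 36 a9 0a) = 01 bb; tag = H(58 00 5c 5c 01 bb) = 01cc ← matches
m3: inner = H(32 6a 36 36 e9 2c) = 02 1d; tag = H(58 00 5c 5c 02 1d) = 012f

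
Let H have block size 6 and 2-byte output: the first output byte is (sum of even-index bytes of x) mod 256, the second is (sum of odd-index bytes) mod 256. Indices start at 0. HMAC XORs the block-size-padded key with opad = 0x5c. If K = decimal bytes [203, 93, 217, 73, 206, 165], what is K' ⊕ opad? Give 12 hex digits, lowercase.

9701851592f9

Key decimal bytes [203, 93, 217, 73, 206, 165] = cb 5d d9 49 ce a5 is exactly B = 6 bytes: K' = cb 5d d9 49 ce a5.
XOR each byte with 0x5c: cb⊕5c=97, 5d⊕5c=01, d9⊕5c=85, 49⊕5c=15, ce⊕5c=92, a5⊕5c=f9.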